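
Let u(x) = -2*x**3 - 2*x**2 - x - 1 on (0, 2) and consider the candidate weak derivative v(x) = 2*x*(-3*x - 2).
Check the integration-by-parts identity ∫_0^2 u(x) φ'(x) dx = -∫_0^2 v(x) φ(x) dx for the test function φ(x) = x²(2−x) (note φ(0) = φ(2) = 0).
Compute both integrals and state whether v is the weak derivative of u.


LHS = 308/15, RHS = 96/5. No, v is not the weak derivative of u.

u(x) = -2*x**3 - 2*x**2 - x - 1, classical derivative u'(x) = -6*x**2 - 4*x - 1.
φ(x) = x²(2−x), so φ'(x) = x*(4 - 3*x).
Note φ(0) = φ(2) = 0, so the boundary term u·φ vanishes.
LHS = ∫_0^2 u(x) φ'(x) dx = ∫_0^2 (6*x^5 - 2*x^4 - 5*x^3 - x^2 - 4*x) dx. Term by term:
  ∫_0^2 6*x^5 dx = 64;  ∫_0^2 -2*x^4 dx = -64/5;  ∫_0^2 -5*x^3 dx = -20;
  ∫_0^2 -x^2 dx = -8/3;  ∫_0^2 -4*x dx = -8.
Sum: 64 − 64/5 − 20 − 8/3 − 8 = 308/15.
So LHS = 308/15.
∫_0^2 v(x) φ(x) dx = ∫_0^2 (6*x^5 - 8*x^4 - 8*x^3) dx. Term by term:
  ∫_0^2 6*x^5 dx = 64;  ∫_0^2 -8*x^4 dx = -256/5;  ∫_0^2 -8*x^3 dx = -32.
Sum: 64 − 256/5 − 32 = -96/5.
So RHS = -∫_0^2 v(x) φ(x) dx = 96/5.
LHS − RHS = 4/3 ≠ 0, so the identity fails.
(For a valid weak derivative the identity must hold for EVERY test function, in particular this one. The failure shows v is NOT the weak derivative of u.)
Correct weak derivative would be u'(x) = -6*x**2 - 4*x - 1.


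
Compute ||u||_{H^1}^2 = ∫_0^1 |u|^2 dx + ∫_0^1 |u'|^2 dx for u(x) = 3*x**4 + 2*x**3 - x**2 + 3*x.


||u||_{H^1}^2 = 8311/105

The H^1 norm (squared) on an interval (0, L) is
  ||u||_{H^1}^2 = ∫_0^L u(x)^2 dx + ∫_0^L u'(x)^2 dx.
Compute u'(x) = 12*x**3 + 6*x**2 - 2*x + 3.
Then u(x)^2 = 9*x**8 + 12*x**7 - 2*x**6 + 14*x**5 + 13*x**4 - 6*x**3 + 9*x**2 and u'(x)^2 = 144*x**6 + 144*x**5 - 12*x**4 + 48*x**3 + 40*x**2 - 12*x + 9.
Integrate each monomial from 0 to 1 using ∫_0^1 c·x^n dx = c·1^(n+1)/(n+1):
  ∫_0^1 u(x)^2 dx = ∫_0^1 (9*x^8 + 12*x^7 - 2*x^6 + 14*x^5 + 13*x^4 - 6*x^3 + 9*x^2) dx. Term by term:
    ∫_0^1 9*x^8 dx = 1;  ∫_0^1 12*x^7 dx = 3/2;  ∫_0^1 -2*x^6 dx = -2/7;
    ∫_0^1 14*x^5 dx = 7/3;  ∫_0^1 13*x^4 dx = 13/5;  ∫_0^1 -6*x^3 dx = -3/2;
    ∫_0^1 9*x^2 dx = 3.
  Sum: 1 + 3/2 − 2/7 + 7/3 + 13/5 − 3/2 + 3 = 908/105.
  ∫_0^1 u'(x)^2 dx = ∫_0^1 (144*x^6 + 144*x^5 - 12*x^4 + 48*x^3 + 40*x^2 - 12*x + 9) dx. Term by term:
    ∫_0^1 144*x^6 dx = 144/7;  ∫_0^1 144*x^5 dx = 24;  ∫_0^1 -12*x^4 dx = -12/5;
    ∫_0^1 48*x^3 dx = 12;  ∫_0^1 40*x^2 dx = 40/3;  ∫_0^1 -12*x dx = -6;
    ∫_0^1 9 dx = 9.
  Sum: 144/7 + 24 − 12/5 + 12 + 40/3 − 6 + 9 = 7403/105.
Adding: ||u||_{H^1}^2 = 908/105 + 7403/105 = 8311/105.


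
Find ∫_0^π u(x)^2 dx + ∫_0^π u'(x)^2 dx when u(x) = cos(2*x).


||u||_{H^1(0,π)}^2 = 5*π/2

u'(x) = -2*sin(2*x).
Expand u² and (u')² and integrate term by term on (0, π), using: for integers n ≥ 1, ∫_0^π sin²(nx) dx = ∫_0^π cos²(nx) dx = π/2; for n ≠ n', ∫_0^π sin(nx)sin(n'x) dx = ∫_0^π cos(nx)cos(n'x) dx = 0; and by product-to-sum, ∫_0^π sin(nx)cos(n'x) dx = ½∫_0^π [sin((n+n')x) + sin((n−n')x)] dx, which is 0 when n+n' is even and 2n/(n²−n'²) when n+n' is odd (it need not vanish on (0, π)).
  u² squared terms: (1)²·∫cos(2x)² dx = 1·π/2 = π/2.
  So ∫_0^π u² dx = π/2.
  (u')² squared terms: (-2)²·∫sin(2x)² dx = 4·π/2 = 2*π.
  So ∫_0^π (u')² dx = 2*π.
||u||_{H^1}^2 = (π/2) + (2*π) = 5*π/2.


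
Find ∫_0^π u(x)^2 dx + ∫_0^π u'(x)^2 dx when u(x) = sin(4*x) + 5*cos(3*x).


||u||_{H^1(0,π)}^2 = 800/7 + 267*π/2

u'(x) = -15*sin(3*x) + 4*cos(4*x).
Expand u² and (u')² and integrate term by term on (0, π), using: for integers n ≥ 1, ∫_0^π sin²(nx) dx = ∫_0^π cos²(nx) dx = π/2; for n ≠ n', ∫_0^π sin(nx)sin(n'x) dx = ∫_0^π cos(nx)cos(n'x) dx = 0; and by product-to-sum, ∫_0^π sin(nx)cos(n'x) dx = ½∫_0^π [sin((n+n')x) + sin((n−n')x)] dx, which is 0 when n+n' is even and 2n/(n²−n'²) when n+n' is odd (it need not vanish on (0, π)).
  u² squared terms: (5)²·∫cos(3x)² dx = 25·π/2 = 25*π/2;  (1)²·∫sin(4x)² dx = 1·π/2 = π/2.
  u² cross terms: 2·(5)·(1)·∫cos(3x)·sin(4x) dx = 10·(8/7) = 80/7.
  So ∫_0^π u² dx = 25*π/2 + π/2 + 80/7 = 80/7 + 13*π.
  (u')² squared terms: (-15)²·∫sin(3x)² dx = 225·π/2 = 225*π/2;  (4)²·∫cos(4x)² dx = 16·π/2 = 8*π.
  (u')² cross terms: 2·(-15)·(4)·∫sin(3x)·cos(4x) dx = -120·(-6/7) = 720/7.
  So ∫_0^π (u')² dx = 225*π/2 + 8*π + 720/7 = 720/7 + 241*π/2.
||u||_{H^1}^2 = (80/7 + 13*π) + (720/7 + 241*π/2) = 800/7 + 267*π/2.


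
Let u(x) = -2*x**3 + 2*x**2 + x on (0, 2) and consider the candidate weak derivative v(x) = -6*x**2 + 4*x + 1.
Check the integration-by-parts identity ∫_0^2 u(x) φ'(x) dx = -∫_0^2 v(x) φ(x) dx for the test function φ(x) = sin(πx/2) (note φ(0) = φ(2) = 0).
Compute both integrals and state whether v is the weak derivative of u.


LHS = -192/π^3 + 28/π, RHS = -192/π^3 + 28/π. Yes, v = u' weakly.

u(x) = -2*x**3 + 2*x**2 + x, classical derivative u'(x) = -6*x**2 + 4*x + 1.
φ(x) = sin(πx/2), so φ'(x) = π*cos(π*x/2)/2.
Note φ(0) = φ(2) = 0, so the boundary term u·φ vanishes.
LHS = ∫_0^2 u(x) φ'(x) dx = ∫_0^2 (-π*x^3*cos(π*x/2) + π*x^2*cos(π*x/2) + π*x*cos(π*x/2)/2) dx. Term by term:
  ∫_0^2 π*x^2*cos(π*x/2) dx = -16/π;  ∫_0^2 π*x*cos(π*x/2)/2 dx = -4/π;  ∫_0^2 -π*x^3*cos(π*x/2) dx = -192/π^3 + 48/π.
Sum: -16/π − 4/π + -192/π^3 + 48/π = -192/π^3 + 28/π.
So LHS = -192/π^3 + 28/π.
∫_0^2 v(x) φ(x) dx = ∫_0^2 (-6*x^2*sin(π*x/2) + 4*x*sin(π*x/2) + sin(π*x/2)) dx. Term by term:
  ∫_0^2 -6*x^2*sin(π*x/2) dx = -48/π + 192/π^3;  ∫_0^2 4*x*sin(π*x/2) dx = 16/π;  ∫_0^2 sin(π*x/2) dx = 4/π.
Sum: -48/π + 192/π^3 + 16/π + 4/π = -28/π + 192/π^3.
So RHS = -∫_0^2 v(x) φ(x) dx = -192/π^3 + 28/π.
LHS = RHS, so the identity holds for this test φ.
Moreover u is smooth here and v(x) = u'(x) = -6*x**2 + 4*x + 1 pointwise, so the identity holds for every test function. Hence v is the weak derivative of u.


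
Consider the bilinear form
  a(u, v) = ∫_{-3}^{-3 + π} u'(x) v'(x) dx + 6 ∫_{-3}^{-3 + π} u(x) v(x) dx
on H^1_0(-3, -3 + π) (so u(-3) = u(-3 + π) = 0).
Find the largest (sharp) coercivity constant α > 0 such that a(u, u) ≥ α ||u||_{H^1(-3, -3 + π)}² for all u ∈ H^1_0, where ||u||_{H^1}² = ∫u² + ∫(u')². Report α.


α = 1

Coercivity of a(·,·) on H^1_0(-3, -3 + π) means a(u, u) ≥ α ||u||_{H^1}² for every u ∈ H^1_0.
The interval has length L = π, and Poincaré/coercivity depend only on L. Here a(u, u) = ∫(u')² + (6)·∫u².
Here c = 6 ≥ 1, so a(u,u) = ∫(u')² + c∫u² ≥ ∫(u')² + ∫u² = ||u||_{H^1}², i.e. α = 1 works. No larger α is possible: a(u,u) ≥ α||u||_{H^1}² means (1−α)∫(u')² ≥ (α−c)∫u², and for the modes u_n = sin(nπ(x−x₀)/L) (x₀ the left endpoint) one has ∫u_n²/∫(u_n')² = (L/(nπ))² → 0, so a(u_n,u_n)/||u_n||_{H^1}² → 1. Hence the optimal constant is α = 1.
Therefore α = 1.


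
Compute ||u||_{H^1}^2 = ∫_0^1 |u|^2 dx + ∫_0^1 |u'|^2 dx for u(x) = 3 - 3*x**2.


||u||_{H^1}^2 = 84/5

The H^1 norm (squared) on an interval (0, L) is
  ||u||_{H^1}^2 = ∫_0^L u(x)^2 dx + ∫_0^L u'(x)^2 dx.
Compute u'(x) = -6*x.
Then u(x)^2 = 9*x**4 - 18*x**2 + 9 and u'(x)^2 = 36*x**2.
Integrate each monomial from 0 to 1 using ∫_0^1 c·x^n dx = c·1^(n+1)/(n+1):
  ∫_0^1 u(x)^2 dx = ∫_0^1 (9*x^4 - 18*x^2 + 9) dx. Term by term:
    ∫_0^1 9*x^4 dx = 9/5;  ∫_0^1 -18*x^2 dx = -6;  ∫_0^1 9 dx = 9.
  Sum: 9/5 − 6 + 9 = 24/5.
  ∫_0^1 u'(x)^2 dx = ∫_0^1 (36*x^2) dx. Term by term:
    ∫_0^1 36*x^2 dx = 12.
Adding: ||u||_{H^1}^2 = 24/5 + 12 = 84/5.


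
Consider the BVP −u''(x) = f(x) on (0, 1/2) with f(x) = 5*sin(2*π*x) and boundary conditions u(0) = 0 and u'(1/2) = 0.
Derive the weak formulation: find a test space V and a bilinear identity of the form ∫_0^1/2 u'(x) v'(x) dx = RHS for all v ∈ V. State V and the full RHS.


V = {v ∈ H^1(0, 1/2) : v(0) = 0} (test functions vanish at x = 0 where u is specified); weak form: ∫_0^1/2 u'v' dx = ∫_0^1/2 (5*sin(2*π*x)) v dx for all v ∈ V.

Multiply both sides by a test function v and integrate from 0 to 1/2:
  ∫_0^1/2 −u''(x) v(x) dx = ∫_0^1/2 f(x) v(x) dx.
Integrate the LHS by parts once:
  ∫_0^1/2 −u'' v dx = −[u'(x) v(x)]_0^1/2 + ∫_0^1/2 u'(x) v'(x) dx.
Thus ∫_0^1/2 u'(x) v'(x) dx = ∫_0^1/2 f(x) v(x) dx + [u'(x) v(x)]_0^1/2.
Choose V so that boundary terms are either known or forced to vanish.
Mixed BC: u(0) = 0 (Dirichlet) and u'(1/2) = 0 (Neumann). Define V = {v ∈ H^1(0, 1/2) : v(0) = 0}. Then [u' v]_0^1/2 = u'(1/2)·v(1/2) − u'(0)·0 = 0.
Weak formulation: find u (satisfying any essential BC) such that ∫_0^1/2 u'(x) v'(x) dx = ∫_0^1/2 f v dx for all v ∈ V (Dirichlet at 0 absorbed into V; the Neumann datum at x = 1/2 is zero, so no boundary term remains).
Substituting f(x) = 5*sin(2*π*x), the right-hand side is ∫_0^1/2 (5*sin(2*π*x)) v dx.


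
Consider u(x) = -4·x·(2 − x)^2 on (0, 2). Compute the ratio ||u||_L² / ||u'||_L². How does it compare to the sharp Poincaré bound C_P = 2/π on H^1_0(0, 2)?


||u||_L² / ||u'||_L² = sqrt(14)/7 < C_P = 2/π.

u(x) = -4·x·(2 − x)^2, so u'(x) = 4*(2 - 3*x)*(x - 2).
u(x) = -4·x·(2 − x)^2 vanishes at x = 0 and x = 2, so u ∈ H^1_0(0, 2). Differentiate via the product rule and integrate the resulting polynomials term by term.
  ∫_0^2 u² dx = ∫_0^2 (16*x^6 - 128*x^5 + 384*x^4 - 512*x^3 + 256*x^2) dx. Term by term:
    ∫_0^2 16*x^6 dx = 2048/7;  ∫_0^2 -128*x^5 dx = -4096/3;  ∫_0^2 384*x^4 dx = 12288/5;
    ∫_0^2 -512*x^3 dx = -2048;  ∫_0^2 256*x^2 dx = 2048/3.
  Sum: 2048/7 − 4096/3 + 12288/5 − 2048 + 2048/3 = 2048/105.
  ∫_0^2 (u')² dx = ∫_0^2 (144*x^4 - 768*x^3 + 1408*x^2 - 1024*x + 256) dx. Term by term:
    ∫_0^2 144*x^4 dx = 4608/5;  ∫_0^2 -768*x^3 dx = -3072;  ∫_0^2 1408*x^2 dx = 11264/3;
    ∫_0^2 -1024*x dx = -2048;  ∫_0^2 256 dx = 512.
  Sum: 4608/5 − 3072 + 11264/3 − 2048 + 512 = 1024/15.
∫_0^2 u² dx = 2048/105, so ||u||_L² = 32*sqrt(210)/105.
∫_0^2 (u')² dx = 1024/15, so ||u'||_L² = 32*sqrt(15)/15.
Ratio ||u||_L² / ||u'||_L² = sqrt(14)/7.
Sharp Poincaré constant on H^1_0(0, 2) is C_P = L/π = 2/π, achieved by sin(π/2·x).
A polynomial bump cannot attain the sharp Poincaré constant (only the first sine eigenfunction does), so the ratio is strictly less than C_P, consistent with ||u||_L² ≤ C_P ||u'||_L².


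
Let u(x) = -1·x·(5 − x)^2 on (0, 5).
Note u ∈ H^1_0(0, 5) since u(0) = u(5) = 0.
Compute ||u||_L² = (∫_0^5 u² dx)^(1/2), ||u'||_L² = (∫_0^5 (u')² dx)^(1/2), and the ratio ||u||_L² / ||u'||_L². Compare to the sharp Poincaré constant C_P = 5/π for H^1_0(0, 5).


||u||_L² / ||u'||_L² = 5*sqrt(14)/14 < C_P = 5/π.

u(x) = -1·x·(5 − x)^2, so u'(x) = (5 - 3*x)*(x - 5).
u(x) = -1·x·(5 − x)^2 vanishes at x = 0 and x = 5, so u ∈ H^1_0(0, 5). Differentiate via the product rule and integrate the resulting polynomials term by term.
  ∫_0^5 u² dx = ∫_0^5 (x^6 - 20*x^5 + 150*x^4 - 500*x^3 + 625*x^2) dx. Term by term:
    ∫_0^5 x^6 dx = 78125/7;  ∫_0^5 -20*x^5 dx = -156250/3;  ∫_0^5 150*x^4 dx = 93750;
    ∫_0^5 -500*x^3 dx = -78125;  ∫_0^5 625*x^2 dx = 78125/3.
  Sum: 78125/7 − 156250/3 + 93750 − 78125 + 78125/3 = 15625/21.
  ∫_0^5 (u')² dx = ∫_0^5 (9*x^4 - 120*x^3 + 550*x^2 - 1000*x + 625) dx. Term by term:
    ∫_0^5 9*x^4 dx = 5625;  ∫_0^5 -120*x^3 dx = -18750;  ∫_0^5 550*x^2 dx = 68750/3;
    ∫_0^5 -1000*x dx = -12500;  ∫_0^5 625 dx = 3125.
  Sum: 5625 − 18750 + 68750/3 − 12500 + 3125 = 1250/3.
∫_0^5 u² dx = 15625/21, so ||u||_L² = 125*sqrt(21)/21.
∫_0^5 (u')² dx = 1250/3, so ||u'||_L² = 25*sqrt(6)/3.
Ratio ||u||_L² / ||u'||_L² = 5*sqrt(14)/14.
Sharp Poincaré constant on H^1_0(0, 5) is C_P = L/π = 5/π, achieved by sin(π/5·x).
A polynomial bump cannot attain the sharp Poincaré constant (only the first sine eigenfunction does), so the ratio is strictly less than C_P, consistent with ||u||_L² ≤ C_P ||u'||_L².


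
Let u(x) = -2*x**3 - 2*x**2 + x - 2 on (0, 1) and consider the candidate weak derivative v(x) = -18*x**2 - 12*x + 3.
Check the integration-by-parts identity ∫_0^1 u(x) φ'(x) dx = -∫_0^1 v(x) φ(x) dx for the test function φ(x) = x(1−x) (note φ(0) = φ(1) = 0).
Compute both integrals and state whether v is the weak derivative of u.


LHS = 7/15, RHS = 7/5. No, v is not the weak derivative of u.

u(x) = -2*x**3 - 2*x**2 + x - 2, classical derivative u'(x) = -6*x**2 - 4*x + 1.
φ(x) = x(1−x), so φ'(x) = 1 - 2*x.
Note φ(0) = φ(1) = 0, so the boundary term u·φ vanishes.
LHS = ∫_0^1 u(x) φ'(x) dx = ∫_0^1 (4*x^4 + 2*x^3 - 4*x^2 + 5*x - 2) dx. Term by term:
  ∫_0^1 4*x^4 dx = 4/5;  ∫_0^1 2*x^3 dx = 1/2;  ∫_0^1 -4*x^2 dx = -4/3;
  ∫_0^1 5*x dx = 5/2;  ∫_0^1 -2 dx = -2.
Sum: 4/5 + 1/2 − 4/3 + 5/2 − 2 = 7/15.
So LHS = 7/15.
∫_0^1 v(x) φ(x) dx = ∫_0^1 (18*x^4 - 6*x^3 - 15*x^2 + 3*x) dx. Term by term:
  ∫_0^1 18*x^4 dx = 18/5;  ∫_0^1 -6*x^3 dx = -3/2;  ∫_0^1 -15*x^2 dx = -5;
  ∫_0^1 3*x dx = 3/2.
Sum: 18/5 − 3/2 − 5 + 3/2 = -7/5.
So RHS = -∫_0^1 v(x) φ(x) dx = 7/5.
LHS − RHS = -14/15 ≠ 0, so the identity fails.
(For a valid weak derivative the identity must hold for EVERY test function, in particular this one. The failure shows v is NOT the weak derivative of u.)
Correct weak derivative would be u'(x) = -6*x**2 - 4*x + 1.


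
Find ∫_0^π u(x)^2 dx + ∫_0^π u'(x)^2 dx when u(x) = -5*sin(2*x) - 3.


||u||_{H^1(0,π)}^2 = 143*π/2

u'(x) = -10*cos(2*x).
Expand u² and (u')² and integrate term by term on (0, π), using: for integers n ≥ 1, ∫_0^π sin²(nx) dx = ∫_0^π cos²(nx) dx = π/2; for n ≠ n', ∫_0^π sin(nx)sin(n'x) dx = ∫_0^π cos(nx)cos(n'x) dx = 0; and by product-to-sum, ∫_0^π sin(nx)cos(n'x) dx = ½∫_0^π [sin((n+n')x) + sin((n−n')x)] dx, which is 0 when n+n' is even and 2n/(n²−n'²) when n+n' is odd (it need not vanish on (0, π)). For the constant mode: ∫_0^π 1 dx = π, ∫_0^π cos(nx) dx = 0, ∫_0^π sin(nx) dx = (1−(−1)^n)/n.
  u² squared terms: (-3)²·∫1 dx = 9·π = 9*π;  (-5)²·∫sin(2x)² dx = 25·π/2 = 25*π/2.
  u² cross terms: 2·(-3)·(-5)·∫1·sin(2x) dx = 30·(0) = 0.
  So ∫_0^π u² dx = 9*π + 25*π/2 + 0 = 43*π/2.
  (u')² squared terms: (-10)²·∫cos(2x)² dx = 100·π/2 = 50*π.
  So ∫_0^π (u')² dx = 50*π.
||u||_{H^1}^2 = (43*π/2) + (50*π) = 143*π/2.


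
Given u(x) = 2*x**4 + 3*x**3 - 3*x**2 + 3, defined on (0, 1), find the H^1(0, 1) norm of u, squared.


||u||_{H^1}^2 = 7988/315

The H^1 norm (squared) on an interval (0, L) is
  ||u||_{H^1}^2 = ∫_0^L u(x)^2 dx + ∫_0^L u'(x)^2 dx.
Compute u'(x) = 8*x**3 + 9*x**2 - 6*x.
Then u(x)^2 = 4*x**8 + 12*x**7 - 3*x**6 - 18*x**5 + 21*x**4 + 18*x**3 - 18*x**2 + 9 and u'(x)^2 = 64*x**6 + 144*x**5 - 15*x**4 - 108*x**3 + 36*x**2.
Integrate each monomial from 0 to 1 using ∫_0^1 c·x^n dx = c·1^(n+1)/(n+1):
  ∫_0^1 u(x)^2 dx = ∫_0^1 (4*x^8 + 12*x^7 - 3*x^6 - 18*x^5 + 21*x^4 + 18*x^3 - 18*x^2 + 9) dx. Term by term:
    ∫_0^1 4*x^8 dx = 4/9;  ∫_0^1 12*x^7 dx = 3/2;  ∫_0^1 -3*x^6 dx = -3/7;
    ∫_0^1 -18*x^5 dx = -3;  ∫_0^1 21*x^4 dx = 21/5;  ∫_0^1 18*x^3 dx = 9/2;
    ∫_0^1 -18*x^2 dx = -6;  ∫_0^1 9 dx = 9.
  Sum: 4/9 + 3/2 − 3/7 − 3 + 21/5 + 9/2 − 6 + 9 = 3218/315.
  ∫_0^1 u'(x)^2 dx = ∫_0^1 (64*x^6 + 144*x^5 - 15*x^4 - 108*x^3 + 36*x^2) dx. Term by term:
    ∫_0^1 64*x^6 dx = 64/7;  ∫_0^1 144*x^5 dx = 24;  ∫_0^1 -15*x^4 dx = -3;
    ∫_0^1 -108*x^3 dx = -27;  ∫_0^1 36*x^2 dx = 12.
  Sum: 64/7 + 24 − 3 − 27 + 12 = 106/7.
Adding: ||u||_{H^1}^2 = 3218/315 + 106/7 = 7988/315.


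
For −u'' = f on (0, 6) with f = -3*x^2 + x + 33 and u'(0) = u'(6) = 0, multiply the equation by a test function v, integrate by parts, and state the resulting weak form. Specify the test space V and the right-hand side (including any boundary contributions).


V = H^1(0, 6) (no boundary constraint on v; u is determined up to an additive constant); weak form: ∫_0^6 u'v' dx = ∫_0^6 (-3*x^2 + x + 33) v dx for all v ∈ V.

Multiply both sides by a test function v and integrate from 0 to 6:
  ∫_0^6 −u''(x) v(x) dx = ∫_0^6 f(x) v(x) dx.
Integrate the LHS by parts once:
  ∫_0^6 −u'' v dx = −[u'(x) v(x)]_0^6 + ∫_0^6 u'(x) v'(x) dx.
Thus ∫_0^6 u'(x) v'(x) dx = ∫_0^6 f(x) v(x) dx + [u'(x) v(x)]_0^6.
Choose V so that boundary terms are either known or forced to vanish.
u has homogeneous Neumann: u'(0) = u'(6) = 0. So [u' v]_0^6 = 0·v(6) − 0·v(0) = 0 for any v; take V = H^1(0, 6).
Weak formulation: find u (satisfying any essential BC) such that ∫_0^6 u'(x) v'(x) dx = ∫_0^6 f v dx for all v ∈ V (homogeneous Neumann, so boundary terms vanish).
Substituting f(x) = -3*x^2 + x + 33, the right-hand side is ∫_0^6 (-3*x^2 + x + 33) v dx.
Compatibility check (pure Neumann): taking v ≡ 1 ∈ V gives 0 = ∫_0^6 f dx + (0) − (0), i.e. ∫_0^6 f dx must equal u'(0) − u'(6) = 0. Indeed ∫_0^6 (-3*x^2 + x + 33) dx = 0, so the data are compatible. The solution is then unique only up to an additive constant (fix it e.g. by requiring ∫_0^6 u dx = 0).


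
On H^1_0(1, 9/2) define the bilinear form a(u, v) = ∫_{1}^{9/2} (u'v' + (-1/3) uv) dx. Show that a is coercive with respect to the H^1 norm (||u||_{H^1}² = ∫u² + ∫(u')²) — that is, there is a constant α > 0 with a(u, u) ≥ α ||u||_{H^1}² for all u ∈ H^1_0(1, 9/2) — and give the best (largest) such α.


α = (-49 + 12*π^2)/(3*(4*π^2 + 49))

Coercivity of a(·,·) on H^1_0(1, 9/2) means a(u, u) ≥ α ||u||_{H^1}² for every u ∈ H^1_0.
The interval has length L = 7/2, and Poincaré/coercivity depend only on L. Here a(u, u) = ∫(u')² + (-1/3)·∫u².
Here c = -1/3 < 0 with |c| < (π/L)² = 4*π^2/49, so coercivity still holds. The condition a(u,u) ≥ α||u||_{H^1}² reads (1−α)∫(u')² ≥ (α−c)∫u². Any admissible α is ≤ 1 (rapidly oscillating u have ∫u²/∫(u')² → 0), and α = 1 would force 0 ≥ (1−c)∫u², impossible since c < 1; so 1−α > 0. By the sharp Poincaré inequality on H^1_0 of an interval of length L, ∫(u')² ≥ (π/L)²∫u² with equality for the first sine mode sin(π(x−x₀)/L) (x₀ the left endpoint), so the inequality holds for all u iff (1−α)(π/L)² ≥ α − c, i.e. α ≤ ((π/L)² + c)/((π/L)² + 1) = (1 + c(L/π)²)/(1 + (L/π)²). (Direct route, valid since c ≤ 0: Poincaré gives c∫u² ≥ c(L/π)²∫(u')², so a(u,u) ≥ (1 + c(L/π)²)∫(u')², while ||u||_{H^1}² ≤ (1 + (L/π)²)∫(u')²; dividing yields the same α.) With (π/L)² = 4*π^2/49 and c = -1/3, the largest admissible constant is α = ((π/L)² + c)/((π/L)² + 1).
Simplifying, α = (-49 + 12*π^2)/(3*(4*π^2 + 49)).


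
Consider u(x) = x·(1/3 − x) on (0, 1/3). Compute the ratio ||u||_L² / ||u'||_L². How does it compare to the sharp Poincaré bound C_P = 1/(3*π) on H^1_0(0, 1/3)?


||u||_L² / ||u'||_L² = sqrt(10)/30 < C_P = 1/(3*π).

u(x) = x·(1/3 − x), so u'(x) = 1/3 - 2*x.
u(x) = x·(1/3 − x) vanishes at x = 0 and x = 1/3, so u ∈ H^1_0(0, 1/3). Differentiate via the product rule and integrate the resulting polynomials term by term.
  ∫_0^1/3 u² dx = ∫_0^1/3 (x^4 - 2*x^3/3 + x^2/9) dx. Term by term:
    ∫_0^1/3 x^4 dx = 1/1215;  ∫_0^1/3 -2*x^3/3 dx = -1/486;  ∫_0^1/3 x^2/9 dx = 1/729.
  Sum: 1/1215 − 1/486 + 1/729 = 1/7290.
  ∫_0^1/3 (u')² dx = ∫_0^1/3 (4*x^2 - 4*x/3 + 1/9) dx. Term by term:
    ∫_0^1/3 4*x^2 dx = 4/81;  ∫_0^1/3 -4*x/3 dx = -2/27;  ∫_0^1/3 1/9 dx = 1/27.
  Sum: 4/81 − 2/27 + 1/27 = 1/81.
∫_0^1/3 u² dx = 1/7290, so ||u||_L² = sqrt(10)/270.
∫_0^1/3 (u')² dx = 1/81, so ||u'||_L² = 1/9.
Ratio ||u||_L² / ||u'||_L² = sqrt(10)/30.
Sharp Poincaré constant on H^1_0(0, 1/3) is C_P = L/π = 1/(3*π), achieved by sin(3*π·x).
A polynomial bump cannot attain the sharp Poincaré constant (only the first sine eigenfunction does), so the ratio is strictly less than C_P, consistent with ||u||_L² ≤ C_P ||u'||_L².


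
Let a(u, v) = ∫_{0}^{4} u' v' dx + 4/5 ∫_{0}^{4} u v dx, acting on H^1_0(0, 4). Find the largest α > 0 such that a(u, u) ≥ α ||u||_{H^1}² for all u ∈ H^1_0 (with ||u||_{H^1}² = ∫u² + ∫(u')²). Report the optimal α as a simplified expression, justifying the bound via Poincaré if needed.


α = (π^2 + 64/5)/(π^2 + 16)

Coercivity of a(·,·) on H^1_0(0, 4) means a(u, u) ≥ α ||u||_{H^1}² for every u ∈ H^1_0.
The interval has length L = 4, and Poincaré/coercivity depend only on L. Here a(u, u) = ∫(u')² + (4/5)·∫u².
Here 0 < c = 4/5 < 1. The condition a(u,u) ≥ α||u||_{H^1}² reads (1−α)∫(u')² ≥ (α−c)∫u². Any admissible α is ≤ 1 (rapidly oscillating u have ∫u²/∫(u')² → 0), and α = 1 would force 0 ≥ (1−c)∫u², impossible since c < 1; so 1−α > 0. By the sharp Poincaré inequality on H^1_0 of an interval of length L, ∫(u')² ≥ (π/L)²∫u² with equality for the first sine mode sin(π(x−x₀)/L) (x₀ the left endpoint), so the inequality holds for all u iff (1−α)(π/L)² ≥ α − c, i.e. α ≤ ((π/L)² + c)/((π/L)² + 1) = (1 + c(L/π)²)/(1 + (L/π)²). With (π/L)² = π^2/16 and c = 4/5, the largest admissible constant is α = ((π/L)² + c)/((π/L)² + 1).
Simplifying, α = (π^2 + 64/5)/(π^2 + 16).


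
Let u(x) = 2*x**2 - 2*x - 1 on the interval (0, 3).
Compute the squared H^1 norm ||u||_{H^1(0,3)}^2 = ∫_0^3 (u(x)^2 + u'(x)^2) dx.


||u||_{H^1}^2 = 687/5

The H^1 norm (squared) on an interval (0, L) is
  ||u||_{H^1}^2 = ∫_0^L u(x)^2 dx + ∫_0^L u'(x)^2 dx.
Compute u'(x) = 4*x - 2.
Then u(x)^2 = 4*x**4 - 8*x**3 + 4*x + 1 and u'(x)^2 = 16*x**2 - 16*x + 4.
Integrate each monomial from 0 to 3 using ∫_0^3 c·x^n dx = c·3^(n+1)/(n+1):
  ∫_0^3 u(x)^2 dx = ∫_0^3 (4*x^4 - 8*x^3 + 4*x + 1) dx. Term by term:
    ∫_0^3 4*x^4 dx = 972/5;  ∫_0^3 -8*x^3 dx = -162;  ∫_0^3 4*x dx = 18;
    ∫_0^3 1 dx = 3.
  Sum: 972/5 − 162 + 18 + 3 = 267/5.
  ∫_0^3 u'(x)^2 dx = ∫_0^3 (16*x^2 - 16*x + 4) dx. Term by term:
    ∫_0^3 16*x^2 dx = 144;  ∫_0^3 -16*x dx = -72;  ∫_0^3 4 dx = 12.
  Sum: 144 − 72 + 12 = 84.
Adding: ||u||_{H^1}^2 = 267/5 + 84 = 687/5.


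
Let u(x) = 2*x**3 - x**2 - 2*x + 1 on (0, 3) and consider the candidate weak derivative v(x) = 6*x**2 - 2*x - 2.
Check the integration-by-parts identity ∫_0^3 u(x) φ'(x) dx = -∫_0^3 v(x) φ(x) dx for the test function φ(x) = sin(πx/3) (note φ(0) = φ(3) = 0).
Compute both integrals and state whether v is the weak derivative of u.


LHS = -132/π + 648/π^3, RHS = -132/π + 648/π^3. Yes, v = u' weakly.

u(x) = 2*x**3 - x**2 - 2*x + 1, classical derivative u'(x) = 6*x**2 - 2*x - 2.
φ(x) = sin(πx/3), so φ'(x) = π*cos(π*x/3)/3.
Note φ(0) = φ(3) = 0, so the boundary term u·φ vanishes.
LHS = ∫_0^3 u(x) φ'(x) dx = ∫_0^3 (2*π*x^3*cos(π*x/3)/3 - π*x^2*cos(π*x/3)/3 - 2*π*x*cos(π*x/3)/3 + π*cos(π*x/3)/3) dx. Term by term:
  ∫_0^3 π*cos(π*x/3)/3 dx = 0;  ∫_0^3 -2*π*x*cos(π*x/3)/3 dx = 12/π;  ∫_0^3 -π*x^2*cos(π*x/3)/3 dx = 18/π;
  ∫_0^3 2*π*x^3*cos(π*x/3)/3 dx = -162/π + 648/π^3.
Sum: 0 + 12/π + 18/π + -162/π + 648/π^3 = -132/π + 648/π^3.
So LHS = -132/π + 648/π^3.
∫_0^3 v(x) φ(x) dx = ∫_0^3 (6*x^2*sin(π*x/3) - 2*x*sin(π*x/3) - 2*sin(π*x/3)) dx. Term by term:
  ∫_0^3 -2*sin(π*x/3) dx = -12/π;  ∫_0^3 -2*x*sin(π*x/3) dx = -18/π;  ∫_0^3 6*x^2*sin(π*x/3) dx = -648/π^3 + 162/π.
Sum: -12/π − 18/π + -648/π^3 + 162/π = -648/π^3 + 132/π.
So RHS = -∫_0^3 v(x) φ(x) dx = -132/π + 648/π^3.
LHS = RHS, so the identity holds for this test φ.
Moreover u is smooth here and v(x) = u'(x) = 6*x**2 - 2*x - 2 pointwise, so the identity holds for every test function. Hence v is the weak derivative of u.


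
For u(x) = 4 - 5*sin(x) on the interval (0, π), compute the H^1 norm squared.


||u||_{H^1(0,π)}^2 = -80 + 41*π

u'(x) = -5*cos(x).
Expand u² and (u')² and integrate term by term on (0, π), using: for integers n ≥ 1, ∫_0^π sin²(nx) dx = ∫_0^π cos²(nx) dx = π/2; for n ≠ n', ∫_0^π sin(nx)sin(n'x) dx = ∫_0^π cos(nx)cos(n'x) dx = 0; and by product-to-sum, ∫_0^π sin(nx)cos(n'x) dx = ½∫_0^π [sin((n+n')x) + sin((n−n')x)] dx, which is 0 when n+n' is even and 2n/(n²−n'²) when n+n' is odd (it need not vanish on (0, π)). For the constant mode: ∫_0^π 1 dx = π, ∫_0^π cos(nx) dx = 0, ∫_0^π sin(nx) dx = (1−(−1)^n)/n.
  u² squared terms: (4)²·∫1 dx = 16·π = 16*π;  (-5)²·∫sin(x)² dx = 25·π/2 = 25*π/2.
  u² cross terms: 2·(4)·(-5)·∫1·sin(x) dx = -40·(2) = -80.
  So ∫_0^π u² dx = 16*π + 25*π/2 − 80 = -80 + 57*π/2.
  (u')² squared terms: (-5)²·∫cos(x)² dx = 25·π/2 = 25*π/2.
  So ∫_0^π (u')² dx = 25*π/2.
||u||_{H^1}^2 = (-80 + 57*π/2) + (25*π/2) = -80 + 41*π.


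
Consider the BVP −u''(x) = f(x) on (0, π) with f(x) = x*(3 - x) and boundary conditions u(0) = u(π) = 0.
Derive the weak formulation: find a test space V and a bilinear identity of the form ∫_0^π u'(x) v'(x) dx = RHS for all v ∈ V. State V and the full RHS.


V = H^1_0(0, π) (so v(0) = v(π) = 0); weak form: ∫_0^π u'v' dx = ∫_0^π (x*(3 - x)) v dx for all v ∈ V.

Multiply both sides by a test function v and integrate from 0 to π:
  ∫_0^π −u''(x) v(x) dx = ∫_0^π f(x) v(x) dx.
Integrate the LHS by parts once:
  ∫_0^π −u'' v dx = −[u'(x) v(x)]_0^π + ∫_0^π u'(x) v'(x) dx.
Thus ∫_0^π u'(x) v'(x) dx = ∫_0^π f(x) v(x) dx + [u'(x) v(x)]_0^π.
Choose V so that boundary terms are either known or forced to vanish.
u is Dirichlet: u(0) = u(π) = 0. Let V = H^1_0(0, π); then v(0) = v(π) = 0, and [u' v]_0^π = 0.
Weak formulation: find u (satisfying any essential BC) such that ∫_0^π u'(x) v'(x) dx = ∫_0^π f v dx for all v ∈ V.
Substituting f(x) = x*(3 - x), the right-hand side is ∫_0^π (x*(3 - x)) v dx.


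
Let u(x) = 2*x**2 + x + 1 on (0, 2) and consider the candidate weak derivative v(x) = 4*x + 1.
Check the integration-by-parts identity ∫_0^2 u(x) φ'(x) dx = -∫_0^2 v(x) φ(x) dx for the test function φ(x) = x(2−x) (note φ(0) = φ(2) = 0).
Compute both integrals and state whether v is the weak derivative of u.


LHS = -20/3, RHS = -20/3. Yes, v = u' weakly.

u(x) = 2*x**2 + x + 1, classical derivative u'(x) = 4*x + 1.
φ(x) = x(2−x), so φ'(x) = 2 - 2*x.
Note φ(0) = φ(2) = 0, so the boundary term u·φ vanishes.
LHS = ∫_0^2 u(x) φ'(x) dx = ∫_0^2 (-4*x^3 + 2*x^2 + 2) dx. Term by term:
  ∫_0^2 -4*x^3 dx = -16;  ∫_0^2 2*x^2 dx = 16/3;  ∫_0^2 2 dx = 4.
Sum: -16 + 16/3 + 4 = -20/3.
So LHS = -20/3.
∫_0^2 v(x) φ(x) dx = ∫_0^2 (-4*x^3 + 7*x^2 + 2*x) dx. Term by term:
  ∫_0^2 -4*x^3 dx = -16;  ∫_0^2 7*x^2 dx = 56/3;  ∫_0^2 2*x dx = 4.
Sum: -16 + 56/3 + 4 = 20/3.
So RHS = -∫_0^2 v(x) φ(x) dx = -20/3.
LHS = RHS, so the identity holds for this test φ.
Moreover u is smooth here and v(x) = u'(x) = 4*x + 1 pointwise, so the identity holds for every test function. Hence v is the weak derivative of u.


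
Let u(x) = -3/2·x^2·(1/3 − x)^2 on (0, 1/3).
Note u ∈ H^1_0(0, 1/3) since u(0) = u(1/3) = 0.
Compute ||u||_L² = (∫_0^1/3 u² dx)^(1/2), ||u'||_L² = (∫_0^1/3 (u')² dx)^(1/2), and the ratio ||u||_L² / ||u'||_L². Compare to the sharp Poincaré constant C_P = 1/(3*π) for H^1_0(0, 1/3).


||u||_L² / ||u'||_L² = sqrt(3)/18 < C_P = 1/(3*π).

u(x) = -3/2·x^2·(1/3 − x)^2, so u'(x) = x*(-18*x^2 + 9*x - 1)/3.
u(x) = -3/2·x^2·(1/3 − x)^2 vanishes at x = 0 and x = 1/3, so u ∈ H^1_0(0, 1/3). Differentiate via the product rule and integrate the resulting polynomials term by term.
  ∫_0^1/3 u² dx = ∫_0^1/3 (9*x^8/4 - 3*x^7 + 3*x^6/2 - x^5/3 + x^4/36) dx. Term by term:
    ∫_0^1/3 9*x^8/4 dx = 1/78732;  ∫_0^1/3 -3*x^7 dx = -1/17496;  ∫_0^1/3 3*x^6/2 dx = 1/10206;
    ∫_0^1/3 -x^5/3 dx = -1/13122;  ∫_0^1/3 x^4/36 dx = 1/43740.
  Sum: 1/78732 − 1/17496 + 1/10206 − 1/13122 + 1/43740 = 1/5511240.
  ∫_0^1/3 (u')² dx = ∫_0^1/3 (36*x^6 - 36*x^5 + 13*x^4 - 2*x^3 + x^2/9) dx. Term by term:
    ∫_0^1/3 36*x^6 dx = 4/1701;  ∫_0^1/3 -36*x^5 dx = -2/243;  ∫_0^1/3 13*x^4 dx = 13/1215;
    ∫_0^1/3 -2*x^3 dx = -1/162;  ∫_0^1/3 x^2/9 dx = 1/729.
  Sum: 4/1701 − 2/243 + 13/1215 − 1/162 + 1/729 = 1/51030.
∫_0^1/3 u² dx = 1/5511240, so ||u||_L² = sqrt(210)/34020.
∫_0^1/3 (u')² dx = 1/51030, so ||u'||_L² = sqrt(70)/1890.
Ratio ||u||_L² / ||u'||_L² = sqrt(3)/18.
Sharp Poincaré constant on H^1_0(0, 1/3) is C_P = L/π = 1/(3*π), achieved by sin(3*π·x).
A polynomial bump cannot attain the sharp Poincaré constant (only the first sine eigenfunction does), so the ratio is strictly less than C_P, consistent with ||u||_L² ≤ C_P ||u'||_L².


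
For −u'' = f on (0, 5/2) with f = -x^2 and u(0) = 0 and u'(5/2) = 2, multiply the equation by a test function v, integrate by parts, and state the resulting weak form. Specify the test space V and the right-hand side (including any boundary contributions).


V = {v ∈ H^1(0, 5/2) : v(0) = 0} (test functions vanish at x = 0 where u is specified); weak form: ∫_0^5/2 u'v' dx = ∫_0^5/2 (-x^2) v dx + 2·v(5/2) for all v ∈ V.

Multiply both sides by a test function v and integrate from 0 to 5/2:
  ∫_0^5/2 −u''(x) v(x) dx = ∫_0^5/2 f(x) v(x) dx.
Integrate the LHS by parts once:
  ∫_0^5/2 −u'' v dx = −[u'(x) v(x)]_0^5/2 + ∫_0^5/2 u'(x) v'(x) dx.
Thus ∫_0^5/2 u'(x) v'(x) dx = ∫_0^5/2 f(x) v(x) dx + [u'(x) v(x)]_0^5/2.
Choose V so that boundary terms are either known or forced to vanish.
Mixed BC: u(0) = 0 (Dirichlet) and u'(5/2) = 2 (Neumann). Define V = {v ∈ H^1(0, 5/2) : v(0) = 0}. Then [u' v]_0^5/2 = u'(5/2)·v(5/2) − u'(0)·0 = 2·v(5/2).
Weak formulation: find u (satisfying any essential BC) such that ∫_0^5/2 u'(x) v'(x) dx = ∫_0^5/2 f v dx + 2·v(5/2) for all v ∈ V (Dirichlet at 0 absorbed into V; Neumann datum at x = 5/2 contributes the boundary term).
Substituting f(x) = -x^2, the right-hand side is ∫_0^5/2 (-x^2) v dx + 2·v(5/2).


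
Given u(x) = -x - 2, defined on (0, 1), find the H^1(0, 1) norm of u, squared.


||u||_{H^1}^2 = 22/3

The H^1 norm (squared) on an interval (0, L) is
  ||u||_{H^1}^2 = ∫_0^L u(x)^2 dx + ∫_0^L u'(x)^2 dx.
Compute u'(x) = -1.
Then u(x)^2 = x**2 + 4*x + 4 and u'(x)^2 = 1.
Integrate each monomial from 0 to 1 using ∫_0^1 c·x^n dx = c·1^(n+1)/(n+1):
  ∫_0^1 u(x)^2 dx = ∫_0^1 (x^2 + 4*x + 4) dx. Term by term:
    ∫_0^1 x^2 dx = 1/3;  ∫_0^1 4*x dx = 2;  ∫_0^1 4 dx = 4.
  Sum: 1/3 + 2 + 4 = 19/3.
  ∫_0^1 u'(x)^2 dx = ∫_0^1 (1) dx. Term by term:
    ∫_0^1 1 dx = 1.
Adding: ||u||_{H^1}^2 = 19/3 + 1 = 22/3.


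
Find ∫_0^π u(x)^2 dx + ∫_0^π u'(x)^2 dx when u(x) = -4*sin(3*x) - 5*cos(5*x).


||u||_{H^1(0,π)}^2 = 405*π

u'(x) = 25*sin(5*x) - 12*cos(3*x).
Expand u² and (u')² and integrate term by term on (0, π), using: for integers n ≥ 1, ∫_0^π sin²(nx) dx = ∫_0^π cos²(nx) dx = π/2; for n ≠ n', ∫_0^π sin(nx)sin(n'x) dx = ∫_0^π cos(nx)cos(n'x) dx = 0; and by product-to-sum, ∫_0^π sin(nx)cos(n'x) dx = ½∫_0^π [sin((n+n')x) + sin((n−n')x)] dx, which is 0 when n+n' is even and 2n/(n²−n'²) when n+n' is odd (it need not vanish on (0, π)).
  u² squared terms: (-5)²·∫cos(5x)² dx = 25·π/2 = 25*π/2;  (-4)²·∫sin(3x)² dx = 16·π/2 = 8*π.
  u² cross terms: 2·(-5)·(-4)·∫cos(5x)·sin(3x) dx = 40·(0) = 0.
  So ∫_0^π u² dx = 25*π/2 + 8*π + 0 = 41*π/2.
  (u')² squared terms: (-12)²·∫cos(3x)² dx = 144·π/2 = 72*π;  (25)²·∫sin(5x)² dx = 625·π/2 = 625*π/2.
  (u')² cross terms: 2·(-12)·(25)·∫cos(3x)·sin(5x) dx = -600·(0) = 0.
  So ∫_0^π (u')² dx = 72*π + 625*π/2 + 0 = 769*π/2.
||u||_{H^1}^2 = (41*π/2) + (769*π/2) = 405*π.


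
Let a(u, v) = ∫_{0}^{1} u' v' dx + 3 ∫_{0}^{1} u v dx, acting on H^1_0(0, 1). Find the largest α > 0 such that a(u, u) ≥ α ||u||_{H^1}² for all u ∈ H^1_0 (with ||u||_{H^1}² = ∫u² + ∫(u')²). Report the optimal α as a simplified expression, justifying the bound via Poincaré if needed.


α = 1

Coercivity of a(·,·) on H^1_0(0, 1) means a(u, u) ≥ α ||u||_{H^1}² for every u ∈ H^1_0.
The interval has length L = 1, and Poincaré/coercivity depend only on L. Here a(u, u) = ∫(u')² + (3)·∫u².
Here c = 3 ≥ 1, so a(u,u) = ∫(u')² + c∫u² ≥ ∫(u')² + ∫u² = ||u||_{H^1}², i.e. α = 1 works. No larger α is possible: a(u,u) ≥ α||u||_{H^1}² means (1−α)∫(u')² ≥ (α−c)∫u², and for the modes u_n = sin(nπ(x−x₀)/L) (x₀ the left endpoint) one has ∫u_n²/∫(u_n')² = (L/(nπ))² → 0, so a(u_n,u_n)/||u_n||_{H^1}² → 1. Hence the optimal constant is α = 1.
Therefore α = 1.


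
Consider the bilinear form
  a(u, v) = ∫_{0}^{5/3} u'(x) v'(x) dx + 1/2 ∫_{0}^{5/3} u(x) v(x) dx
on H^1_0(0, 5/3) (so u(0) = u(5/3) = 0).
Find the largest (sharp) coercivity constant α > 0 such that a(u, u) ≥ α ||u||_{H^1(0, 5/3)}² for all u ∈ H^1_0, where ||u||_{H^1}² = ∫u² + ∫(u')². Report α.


α = (25 + 18*π^2)/(2*(25 + 9*π^2))

Coercivity of a(·,·) on H^1_0(0, 5/3) means a(u, u) ≥ α ||u||_{H^1}² for every u ∈ H^1_0.
The interval has length L = 5/3, and Poincaré/coercivity depend only on L. Here a(u, u) = ∫(u')² + (1/2)·∫u².
Here 0 < c = 1/2 < 1. The condition a(u,u) ≥ α||u||_{H^1}² reads (1−α)∫(u')² ≥ (α−c)∫u². Any admissible α is ≤ 1 (rapidly oscillating u have ∫u²/∫(u')² → 0), and α = 1 would force 0 ≥ (1−c)∫u², impossible since c < 1; so 1−α > 0. By the sharp Poincaré inequality on H^1_0 of an interval of length L, ∫(u')² ≥ (π/L)²∫u² with equality for the first sine mode sin(π(x−x₀)/L) (x₀ the left endpoint), so the inequality holds for all u iff (1−α)(π/L)² ≥ α − c, i.e. α ≤ ((π/L)² + c)/((π/L)² + 1) = (1 + c(L/π)²)/(1 + (L/π)²). With (π/L)² = 9*π^2/25 and c = 1/2, the largest admissible constant is α = ((π/L)² + c)/((π/L)² + 1).
Simplifying, α = (25 + 18*π^2)/(2*(25 + 9*π^2)).


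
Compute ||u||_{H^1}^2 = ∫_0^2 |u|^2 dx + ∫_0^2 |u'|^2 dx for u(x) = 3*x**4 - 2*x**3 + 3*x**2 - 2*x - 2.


||u||_{H^1}^2 = 45824/21

The H^1 norm (squared) on an interval (0, L) is
  ||u||_{H^1}^2 = ∫_0^L u(x)^2 dx + ∫_0^L u'(x)^2 dx.
Compute u'(x) = 12*x**3 - 6*x**2 + 6*x - 2.
Then u(x)^2 = 9*x**8 - 12*x**7 + 22*x**6 - 24*x**5 + 5*x**4 - 4*x**3 - 8*x**2 + 8*x + 4 and u'(x)^2 = 144*x**6 - 144*x**5 + 180*x**4 - 120*x**3 + 60*x**2 - 24*x + 4.
Integrate each monomial from 0 to 2 using ∫_0^2 c·x^n dx = c·2^(n+1)/(n+1):
  ∫_0^2 u(x)^2 dx = ∫_0^2 (9*x^8 - 12*x^7 + 22*x^6 - 24*x^5 + 5*x^4 - 4*x^3 - 8*x^2 + 8*x + 4) dx. Term by term:
    ∫_0^2 9*x^8 dx = 512;  ∫_0^2 -12*x^7 dx = -384;  ∫_0^2 22*x^6 dx = 2816/7;
    ∫_0^2 -24*x^5 dx = -256;  ∫_0^2 5*x^4 dx = 32;  ∫_0^2 -4*x^3 dx = -16;
    ∫_0^2 -8*x^2 dx = -64/3;  ∫_0^2 8*x dx = 16;  ∫_0^2 4 dx = 8.
  Sum: 512 − 384 + 2816/7 − 256 + 32 − 16 − 64/3 + 16 + 8 = 6152/21.
  ∫_0^2 u'(x)^2 dx = ∫_0^2 (144*x^6 - 144*x^5 + 180*x^4 - 120*x^3 + 60*x^2 - 24*x + 4) dx. Term by term:
    ∫_0^2 144*x^6 dx = 18432/7;  ∫_0^2 -144*x^5 dx = -1536;  ∫_0^2 180*x^4 dx = 1152;
    ∫_0^2 -120*x^3 dx = -480;  ∫_0^2 60*x^2 dx = 160;  ∫_0^2 -24*x dx = -48;
    ∫_0^2 4 dx = 8.
  Sum: 18432/7 − 1536 + 1152 − 480 + 160 − 48 + 8 = 13224/7.
Adding: ||u||_{H^1}^2 = 6152/21 + 13224/7 = 45824/21.


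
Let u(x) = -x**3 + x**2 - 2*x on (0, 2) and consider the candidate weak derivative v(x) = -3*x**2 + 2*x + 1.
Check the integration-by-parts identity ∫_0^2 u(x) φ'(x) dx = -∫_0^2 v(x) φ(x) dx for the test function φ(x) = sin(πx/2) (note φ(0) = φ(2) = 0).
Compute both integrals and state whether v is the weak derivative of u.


LHS = -96/π^3 + 24/π, RHS = -96/π^3 + 12/π. No, v is not the weak derivative of u.

u(x) = -x**3 + x**2 - 2*x, classical derivative u'(x) = -3*x**2 + 2*x - 2.
φ(x) = sin(πx/2), so φ'(x) = π*cos(π*x/2)/2.
Note φ(0) = φ(2) = 0, so the boundary term u·φ vanishes.
LHS = ∫_0^2 u(x) φ'(x) dx = ∫_0^2 (-π*x^3*cos(π*x/2)/2 + π*x^2*cos(π*x/2)/2 - π*x*cos(π*x/2)) dx. Term by term:
  ∫_0^2 π*x^2*cos(π*x/2)/2 dx = -8/π;  ∫_0^2 -π*x*cos(π*x/2) dx = 8/π;  ∫_0^2 -π*x^3*cos(π*x/2)/2 dx = -96/π^3 + 24/π.
Sum: -8/π + 8/π + -96/π^3 + 24/π = -96/π^3 + 24/π.
So LHS = -96/π^3 + 24/π.
∫_0^2 v(x) φ(x) dx = ∫_0^2 (-3*x^2*sin(π*x/2) + 2*x*sin(π*x/2) + sin(π*x/2)) dx. Term by term:
  ∫_0^2 -3*x^2*sin(π*x/2) dx = -24/π + 96/π^3;  ∫_0^2 2*x*sin(π*x/2) dx = 8/π;  ∫_0^2 sin(π*x/2) dx = 4/π.
Sum: -24/π + 96/π^3 + 8/π + 4/π = -12/π + 96/π^3.
So RHS = -∫_0^2 v(x) φ(x) dx = -96/π^3 + 12/π.
LHS − RHS = 12/π ≠ 0, so the identity fails.
(For a valid weak derivative the identity must hold for EVERY test function, in particular this one. The failure shows v is NOT the weak derivative of u.)
Correct weak derivative would be u'(x) = -3*x**2 + 2*x - 2.


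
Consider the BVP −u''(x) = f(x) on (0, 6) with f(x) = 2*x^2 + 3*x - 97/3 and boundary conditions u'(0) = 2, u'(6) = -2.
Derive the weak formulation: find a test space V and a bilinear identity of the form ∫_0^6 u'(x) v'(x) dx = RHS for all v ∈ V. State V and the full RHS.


V = H^1(0, 6) (v unrestricted at boundary; u is determined up to an additive constant); weak form: ∫_0^6 u'v' dx = ∫_0^6 (2*x^2 + 3*x - 97/3) v dx − 2·v(6) − 2·v(0) for all v ∈ V.

Multiply both sides by a test function v and integrate from 0 to 6:
  ∫_0^6 −u''(x) v(x) dx = ∫_0^6 f(x) v(x) dx.
Integrate the LHS by parts once:
  ∫_0^6 −u'' v dx = −[u'(x) v(x)]_0^6 + ∫_0^6 u'(x) v'(x) dx.
Thus ∫_0^6 u'(x) v'(x) dx = ∫_0^6 f(x) v(x) dx + [u'(x) v(x)]_0^6.
Choose V so that boundary terms are either known or forced to vanish.
u has inhomogeneous Neumann u'(0) = 2, u'(6) = -2. [u' v]_0^6 = (-2)·v(6) − (2)·v(0) = − 2·v(6) − 2·v(0). Take V = H^1(0, 6); boundary term becomes part of RHS.
Weak formulation: find u (satisfying any essential BC) such that ∫_0^6 u'(x) v'(x) dx = ∫_0^6 f v dx − 2·v(6) − 2·v(0) for all v ∈ V (Neumann data are natural BCs: they enter the RHS as boundary terms).
Substituting f(x) = 2*x^2 + 3*x - 97/3, the right-hand side is ∫_0^6 (2*x^2 + 3*x - 97/3) v dx − 2·v(6) − 2·v(0).
Compatibility check (pure Neumann): taking v ≡ 1 ∈ V gives 0 = ∫_0^6 f dx + (-2) − (2), i.e. ∫_0^6 f dx must equal u'(0) − u'(6) = 4. Indeed ∫_0^6 (2*x^2 + 3*x - 97/3) dx = 4, so the data are compatible. The solution is then unique only up to an additive constant (fix it e.g. by requiring ∫_0^6 u dx = 0).


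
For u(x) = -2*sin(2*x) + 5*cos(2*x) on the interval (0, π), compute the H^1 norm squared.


||u||_{H^1(0,π)}^2 = 145*π/2

u'(x) = -10*sin(2*x) - 4*cos(2*x).
Expand u² and (u')² and integrate term by term on (0, π), using: for integers n ≥ 1, ∫_0^π sin²(nx) dx = ∫_0^π cos²(nx) dx = π/2; for n ≠ n', ∫_0^π sin(nx)sin(n'x) dx = ∫_0^π cos(nx)cos(n'x) dx = 0; and by product-to-sum, ∫_0^π sin(nx)cos(n'x) dx = ½∫_0^π [sin((n+n')x) + sin((n−n')x)] dx, which is 0 when n+n' is even and 2n/(n²−n'²) when n+n' is odd (it need not vanish on (0, π)).
  u² squared terms: (-2)²·∫sin(2x)² dx = 4·π/2 = 2*π;  (5)²·∫cos(2x)² dx = 25·π/2 = 25*π/2.
  u² cross terms: 2·(-2)·(5)·∫sin(2x)·cos(2x) dx = -20·(0) = 0.
  So ∫_0^π u² dx = 2*π + 25*π/2 + 0 = 29*π/2.
  (u')² squared terms: (-10)²·∫sin(2x)² dx = 100·π/2 = 50*π;  (-4)²·∫cos(2x)² dx = 16·π/2 = 8*π.
  (u')² cross terms: 2·(-10)·(-4)·∫sin(2x)·cos(2x) dx = 80·(0) = 0.
  So ∫_0^π (u')² dx = 50*π + 8*π + 0 = 58*π.
||u||_{H^1}^2 = (29*π/2) + (58*π) = 145*π/2.


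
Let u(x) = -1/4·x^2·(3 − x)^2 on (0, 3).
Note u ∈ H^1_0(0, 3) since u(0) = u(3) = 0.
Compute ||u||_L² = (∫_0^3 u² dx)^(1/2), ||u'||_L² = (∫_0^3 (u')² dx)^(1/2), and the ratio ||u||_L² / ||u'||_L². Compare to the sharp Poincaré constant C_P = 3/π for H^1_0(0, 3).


||u||_L² / ||u'||_L² = sqrt(3)/2 < C_P = 3/π.

u(x) = -1/4·x^2·(3 − x)^2, so u'(x) = x*(x*(3 - x) - (x - 3)^2)/2.
u(x) = -1/4·x^2·(3 − x)^2 vanishes at x = 0 and x = 3, so u ∈ H^1_0(0, 3). Differentiate via the product rule and integrate the resulting polynomials term by term.
  ∫_0^3 u² dx = ∫_0^3 (x^8/16 - 3*x^7/4 + 27*x^6/8 - 27*x^5/4 + 81*x^4/16) dx. Term by term:
    ∫_0^3 x^8/16 dx = 2187/16;  ∫_0^3 -3*x^7/4 dx = -19683/32;  ∫_0^3 27*x^6/8 dx = 59049/56;
    ∫_0^3 -27*x^5/4 dx = -6561/8;  ∫_0^3 81*x^4/16 dx = 19683/80.
  Sum: 2187/16 − 19683/32 + 59049/56 − 6561/8 + 19683/80 = 2187/1120.
  ∫_0^3 (u')² dx = ∫_0^3 (x^6 - 9*x^5 + 117*x^4/4 - 81*x^3/2 + 81*x^2/4) dx. Term by term:
    ∫_0^3 x^6 dx = 2187/7;  ∫_0^3 -9*x^5 dx = -2187/2;  ∫_0^3 117*x^4/4 dx = 28431/20;
    ∫_0^3 -81*x^3/2 dx = -6561/8;  ∫_0^3 81*x^2/4 dx = 729/4.
  Sum: 2187/7 − 2187/2 + 28431/20 − 6561/8 + 729/4 = 729/280.
∫_0^3 u² dx = 2187/1120, so ||u||_L² = 27*sqrt(210)/280.
∫_0^3 (u')² dx = 729/280, so ||u'||_L² = 27*sqrt(70)/140.
Ratio ||u||_L² / ||u'||_L² = sqrt(3)/2.
Sharp Poincaré constant on H^1_0(0, 3) is C_P = L/π = 3/π, achieved by sin(π/3·x).
A polynomial bump cannot attain the sharp Poincaré constant (only the first sine eigenfunction does), so the ratio is strictly less than C_P, consistent with ||u||_L² ≤ C_P ||u'||_L².
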